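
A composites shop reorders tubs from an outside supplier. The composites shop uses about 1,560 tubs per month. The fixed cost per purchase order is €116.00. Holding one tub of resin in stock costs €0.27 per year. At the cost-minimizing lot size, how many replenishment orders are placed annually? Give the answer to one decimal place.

Annual demand D = 1,560 × 12 = 18,720.
The optimal lot size = √(2DS/H) = √(2 × 18,720 × 116 / 0.27) ≈ 4010.65.
Orders per year = D / Q* = 18,720 / 4010.65 ≈ 4.668.

N ≈ 4.7 orders per year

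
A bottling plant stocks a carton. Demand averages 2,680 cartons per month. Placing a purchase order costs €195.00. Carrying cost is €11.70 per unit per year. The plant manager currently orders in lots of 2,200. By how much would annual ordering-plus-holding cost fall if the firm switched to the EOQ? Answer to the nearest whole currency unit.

Extra cost ≈ €3,607 per year

Annual demand D = 2,680 × 12 = 32,160.
EOQ = √(2DS/H) = √(2 × 32,160 × 195 / 11.7) ≈ 1035.37.
Cost at Q* = (D/Q*)S + (Q*/2)H = √(2DSH) ≈ €12,113.88.
Cost at Q = 2,200: (32,160/2,200)×195 + (2,200/2)×11.7 = €2,850.55 + €12,870.00 = €15,720.55.
Excess = €15,720.55 − €12,113.88 = €3,606.67.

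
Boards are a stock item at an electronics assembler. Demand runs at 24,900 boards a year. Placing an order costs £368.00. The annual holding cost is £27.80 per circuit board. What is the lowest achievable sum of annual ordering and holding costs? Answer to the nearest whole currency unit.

EOQ = √(2DS/H) = √(2 × 24,900 × 368 / 27.8) ≈ 811.93.
At the optimum the two cost components are equal, so total cost = 2·(Q*/2)H = Q*·H.
Minimum total = √(2DSH) = √(2 × 24,900 × 368 × 27.8) ≈ 22571.529.

TC* ≈ £22,572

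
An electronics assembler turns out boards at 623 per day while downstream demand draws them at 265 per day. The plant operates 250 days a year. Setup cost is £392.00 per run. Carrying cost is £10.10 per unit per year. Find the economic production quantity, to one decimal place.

Annual demand D = 265 × 250 = 66,250.
Production build-up factor (1 − d/p) = 1 − 265/623 = 0.5746.
Q* = √(2DS / (H(1 − d/p))) = √(2 × 66,250 × 392 / (10.1 × 0.5746)).
= √(51,940,000 / 5.8039) ≈ 2991.526.

Q* ≈ 2,991.5 boards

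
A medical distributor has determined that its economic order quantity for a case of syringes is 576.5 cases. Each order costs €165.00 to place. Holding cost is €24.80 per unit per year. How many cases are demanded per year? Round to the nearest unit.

D ≈ 24,977 cases per year

Invert the EOQ relation Q*² = 2DS/H.
From Q* = √(2DS/H): D = Q*²H / (2S) = 576.5² × 24.8 / (2 × 165) = 24976.775.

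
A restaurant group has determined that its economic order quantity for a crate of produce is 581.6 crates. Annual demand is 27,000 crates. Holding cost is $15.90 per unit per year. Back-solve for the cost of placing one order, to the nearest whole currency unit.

S ≈ $100

Invert the EOQ relation Q*² = 2DS/H.
From Q* = √(2DS/H): S = Q*²H / (2D) = 581.6² × 15.9 / (2 × 27,000) = 99.5984.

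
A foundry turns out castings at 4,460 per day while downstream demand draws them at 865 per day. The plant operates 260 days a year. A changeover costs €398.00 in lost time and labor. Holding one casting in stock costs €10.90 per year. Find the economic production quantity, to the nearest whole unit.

Q* ≈ 4,514 castings

Annual demand D = 865 × 260 = 224,900.
Production build-up factor (1 − d/p) = 1 − 865/4,460 = 0.8061.
Q* = √(2DS / (H(1 − d/p))) = √(2 × 224,900 × 398 / (10.9 × 0.8061)).
= √(179,020,400 / 8.786) ≈ 4513.942.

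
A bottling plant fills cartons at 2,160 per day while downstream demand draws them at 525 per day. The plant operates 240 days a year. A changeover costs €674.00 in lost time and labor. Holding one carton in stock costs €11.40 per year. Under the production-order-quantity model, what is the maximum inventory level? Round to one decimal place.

Annual demand D = 525 × 240 = 126,000.
Production build-up factor (1 − d/p) = 1 − 525/2,160 = 0.7569.
Q* = √(2DS / (H(1 − d/p))) = √(2 × 126,000 × 674 / (11.4 × 0.7569)).
= √(169,848,000 / 8.6292) ≈ 4436.554.
Maximum inventory = Q*(1 − d/p) = 4436.554 × 0.7569 ≈ 3358.225.

I_max ≈ 3,358.2 cartons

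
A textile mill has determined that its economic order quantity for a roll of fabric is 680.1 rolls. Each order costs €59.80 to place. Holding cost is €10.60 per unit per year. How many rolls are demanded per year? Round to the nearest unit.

D ≈ 40,994 rolls per year

Squaring Q* = √(2DS/H) gives Q*² = 2DS/H.
From Q* = √(2DS/H): D = Q*²H / (2S) = 680.1² × 10.6 / (2 × 59.8) = 40993.994.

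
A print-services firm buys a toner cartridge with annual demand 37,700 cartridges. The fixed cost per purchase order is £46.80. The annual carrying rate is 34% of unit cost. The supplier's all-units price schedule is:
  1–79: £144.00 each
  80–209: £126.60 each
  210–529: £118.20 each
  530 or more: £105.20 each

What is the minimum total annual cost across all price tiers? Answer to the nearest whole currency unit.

TC* ≈ £3,978,848

Holding cost per unit per year at price C is H = 0.34·C.
Candidates are each tier's EOQ (if it falls in that tier) and each price-break quantity.
Tier 1 (£144.00): EOQ = 268.5 exceeds tier's upper bound 79, so this tier is dominated.
Tier 2 (£126.60): EOQ = 286.3 exceeds tier's upper bound 209, so this tier is dominated.
EOQ at £118.20 = 296.3 (feasible in tier 3): TC = 37,700×£118.20 + (37,700/296.3)×46.8 + (296.3/2)×0.34×£118.20 = £4,468,048.49.
EOQ at £105.20 = 314.1 < 530, so use break Q=530: TC = 37,700×£105.20 + (37,700/530.0)×46.8 + (530.0/2)×0.34×£105.20 = £3,978,847.50.
Lowest total cost among the candidates is at Q = 530.0.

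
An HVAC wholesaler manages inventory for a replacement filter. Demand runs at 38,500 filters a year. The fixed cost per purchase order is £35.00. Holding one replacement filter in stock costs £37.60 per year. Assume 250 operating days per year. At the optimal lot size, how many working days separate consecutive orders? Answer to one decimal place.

T ≈ 1.7 days

Q* = √(2DS/H) = √(2 × 38,500 × 35 / 37.6) ≈ 267.72.
Cycle time = Q*/D × 250 = 267.72 / 38,500 × 250 ≈ 1.738 days.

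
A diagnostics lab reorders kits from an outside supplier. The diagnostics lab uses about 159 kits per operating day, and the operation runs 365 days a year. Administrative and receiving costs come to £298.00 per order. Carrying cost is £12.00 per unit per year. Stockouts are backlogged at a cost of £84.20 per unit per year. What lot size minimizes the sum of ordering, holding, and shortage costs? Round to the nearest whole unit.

Q* ≈ 1,815 kits

Annual demand D = 159 × 365 = 58,035.
With planned backorders, Q* = √(2DS/H) · √((H+B)/B).
√(2DS/H) = √(2 × 58,035 × 298 / 12) = 1697.765.
√((H+B)/B) = √((12+84.2)/84.2) = 1.0689.
Q* ≈ 1814.717.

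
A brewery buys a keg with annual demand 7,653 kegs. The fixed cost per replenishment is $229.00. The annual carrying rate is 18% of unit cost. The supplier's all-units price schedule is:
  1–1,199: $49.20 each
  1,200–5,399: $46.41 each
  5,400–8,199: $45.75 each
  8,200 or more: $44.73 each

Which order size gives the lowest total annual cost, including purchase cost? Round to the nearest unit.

Q* ≈ 1,200 kegs

Holding cost per unit per year at price C is H = 0.18·C.
Evaluate total cost at each tier's feasible EOQ or, if the EOQ is below the tier, at the tier's minimum quantity.
EOQ at $49.20 = 629.1 (feasible in tier 1): TC = 7,653×$49.20 + (7,653/629.1)×229 + (629.1/2)×0.18×$49.20 = $382,099.04.
EOQ at $46.41 = 647.7 < 1200, so use break Q=1200: TC = 7,653×$46.41 + (7,653/1200.0)×229 + (1200.0/2)×0.18×$46.41 = $361,648.46.
EOQ at $45.75 = 652.4 < 5400, so use break Q=5400: TC = 7,653×$45.75 + (7,653/5400.0)×229 + (5400.0/2)×0.18×$45.75 = $372,683.79.
EOQ at $44.73 = 659.8 < 8200, so use break Q=8200: TC = 7,653×$44.73 + (7,653/8200.0)×229 + (8200.0/2)×0.18×$44.73 = $375,543.15.
Lowest total cost is $361,648.46 at Q = 1200.0.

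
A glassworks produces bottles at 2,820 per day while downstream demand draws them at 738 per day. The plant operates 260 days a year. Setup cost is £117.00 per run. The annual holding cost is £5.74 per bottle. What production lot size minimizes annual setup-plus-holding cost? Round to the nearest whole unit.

Q* ≈ 3,255 bottles

Annual demand D = 738 × 260 = 191,880.
Production build-up factor (1 − d/p) = 1 − 738/2,820 = 0.7383.
Q* = √(2DS / (H(1 − d/p))) = √(2 × 191,880 × 117 / (5.74 × 0.7383)).
= √(44,899,920 / 4.2378) ≈ 3255.000.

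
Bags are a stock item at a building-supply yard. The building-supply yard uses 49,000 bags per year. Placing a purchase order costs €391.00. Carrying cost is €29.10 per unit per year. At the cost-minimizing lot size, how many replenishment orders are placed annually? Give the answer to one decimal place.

N ≈ 42.7 orders per year

Q* = √(2DS/H) = √(2 × 49,000 × 391 / 29.1) ≈ 1147.51.
Orders per year = D / Q* = 49,000 / 1147.51 ≈ 42.701.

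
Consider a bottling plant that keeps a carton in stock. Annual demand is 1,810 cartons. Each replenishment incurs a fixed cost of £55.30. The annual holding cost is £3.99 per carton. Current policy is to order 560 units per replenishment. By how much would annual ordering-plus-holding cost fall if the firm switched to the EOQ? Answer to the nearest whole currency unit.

EOQ = √(2DS/H) = √(2 × 1,810 × 55.3 / 3.99) ≈ 223.99.
Cost at Q* = (D/Q*)S + (Q*/2)H = √(2DSH) ≈ £893.72.
Cost at Q = 560: (1,810/560)×55.3 + (560/2)×3.99 = £178.74 + £1,117.20 = £1,295.94.
Excess = £1,295.94 − £893.72 = £402.21.

Extra cost ≈ £402 per year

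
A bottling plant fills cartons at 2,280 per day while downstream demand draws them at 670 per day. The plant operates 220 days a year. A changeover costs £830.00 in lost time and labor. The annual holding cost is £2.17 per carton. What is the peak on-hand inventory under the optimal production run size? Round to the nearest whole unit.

Annual demand D = 670 × 220 = 147,400.
Production build-up factor (1 − d/p) = 1 − 670/2,280 = 0.7061.
Q* = √(2DS / (H(1 − d/p))) = √(2 × 147,400 × 830 / (2.17 × 0.7061)).
= √(244,684,000 / 1.5323) ≈ 12636.518.
Maximum inventory = Q*(1 − d/p) = 12636.518 × 0.7061 ≈ 8923.155.

I_max ≈ 8,923 cartons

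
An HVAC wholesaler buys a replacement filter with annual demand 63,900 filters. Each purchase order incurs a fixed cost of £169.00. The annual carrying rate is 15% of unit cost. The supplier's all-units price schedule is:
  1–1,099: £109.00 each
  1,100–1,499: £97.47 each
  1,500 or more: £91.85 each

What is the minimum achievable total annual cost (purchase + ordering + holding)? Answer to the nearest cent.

TC* ≈ £5,886,747.53

Holding cost per unit per year at price C is H = 0.15·C.
For each price level, check whether its EOQ is feasible; otherwise the best quantity at that price is the breakpoint.
Tier 1 (£109.00): EOQ = 1149.3 exceeds tier's upper bound 1099, so this tier is dominated.
EOQ at £97.47 = 1215.4 (feasible in tier 2): TC = 63,900×£97.47 + (63,900/1215.4)×169 + (1215.4/2)×0.15×£97.47 = £6,246,103.10.
EOQ at £91.85 = 1252.1 < 1500, so use break Q=1500: TC = 63,900×£91.85 + (63,900/1500.0)×169 + (1500.0/2)×0.15×£91.85 = £5,886,747.53.
Lowest total cost among the candidates is at Q = 1500.0.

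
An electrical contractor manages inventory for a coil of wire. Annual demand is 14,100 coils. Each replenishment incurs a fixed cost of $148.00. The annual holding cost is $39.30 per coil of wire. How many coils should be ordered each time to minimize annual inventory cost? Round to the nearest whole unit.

EOQ = √(2DS / H) = √(2 × 14,100 × 148 / 39.3).
= √(4,173,600 / 39.3) = √106,198.4733 ≈ 325.881.

Q* ≈ 326 coils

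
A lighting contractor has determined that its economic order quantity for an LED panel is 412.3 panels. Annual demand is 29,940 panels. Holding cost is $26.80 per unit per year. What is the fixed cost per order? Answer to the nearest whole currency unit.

S ≈ $76

Squaring Q* = √(2DS/H) gives Q*² = 2DS/H.
From Q* = √(2DS/H): S = Q*²H / (2D) = 412.3² × 26.8 / (2 × 29,940) = 76.0816.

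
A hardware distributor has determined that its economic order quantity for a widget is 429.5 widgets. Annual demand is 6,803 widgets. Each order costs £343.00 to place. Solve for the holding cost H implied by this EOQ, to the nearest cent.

Invert the EOQ relation Q*² = 2DS/H.
From Q* = √(2DS/H): H = 2DS / Q*² = 2 × 6,803 × 343 / 429.5² = 25.2987.

H ≈ £25.30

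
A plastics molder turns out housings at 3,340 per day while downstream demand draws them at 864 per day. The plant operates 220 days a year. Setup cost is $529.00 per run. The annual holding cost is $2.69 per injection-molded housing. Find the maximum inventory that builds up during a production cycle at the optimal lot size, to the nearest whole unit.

I_max ≈ 7,445 housings

Annual demand D = 864 × 220 = 190,080.
Production build-up factor (1 − d/p) = 1 − 864/3,340 = 0.7413.
Q* = √(2DS / (H(1 − d/p))) = √(2 × 190,080 × 529 / (2.69 × 0.7413)).
= √(201,104,640 / 1.9941) ≈ 10042.291.
Maximum inventory = Q*(1 − d/p) = 10042.291 × 0.7413 ≈ 7444.525.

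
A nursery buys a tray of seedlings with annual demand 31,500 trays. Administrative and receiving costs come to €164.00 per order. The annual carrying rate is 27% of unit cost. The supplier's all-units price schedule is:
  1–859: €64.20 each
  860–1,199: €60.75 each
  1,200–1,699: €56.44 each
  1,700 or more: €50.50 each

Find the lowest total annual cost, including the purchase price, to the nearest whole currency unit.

Holding cost per unit per year at price C is H = 0.27·C.
Evaluate total cost at each tier's feasible EOQ or, if the EOQ is below the tier, at the tier's minimum quantity.
EOQ at €64.20 = 772.0 (feasible in tier 1): TC = 31,500×€64.20 + (31,500/772.0)×164 + (772.0/2)×0.27×€64.20 = €2,035,682.63.
EOQ at €60.75 = 793.7 < 860, so use break Q=860: TC = 31,500×€60.75 + (31,500/860.0)×164 + (860.0/2)×0.27×€60.75 = €1,926,685.05.
EOQ at €56.44 = 823.4 < 1200, so use break Q=1200: TC = 31,500×€56.44 + (31,500/1200.0)×164 + (1200.0/2)×0.27×€56.44 = €1,791,308.28.
EOQ at €50.50 = 870.5 < 1700, so use break Q=1700: TC = 31,500×€50.50 + (31,500/1700.0)×164 + (1700.0/2)×0.27×€50.50 = €1,605,378.57.
Lowest total cost among the candidates is at Q = 1700.0.

TC* ≈ €1,605,379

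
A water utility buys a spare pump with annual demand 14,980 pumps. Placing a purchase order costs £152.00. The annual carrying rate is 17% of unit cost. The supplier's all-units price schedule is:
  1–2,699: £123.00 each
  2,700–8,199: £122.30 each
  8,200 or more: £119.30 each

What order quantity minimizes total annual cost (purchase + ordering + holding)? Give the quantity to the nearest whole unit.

Holding cost per unit per year at price C is H = 0.17·C.
Candidates are each tier's EOQ (if it falls in that tier) and each price-break quantity.
EOQ at £123.00 = 466.7 (feasible in tier 1): TC = 14,980×£123.00 + (14,980/466.7)×152 + (466.7/2)×0.17×£123.00 = £1,852,298.20.
EOQ at £122.30 = 468.0 < 2700, so use break Q=2700: TC = 14,980×£122.30 + (14,980/2700.0)×152 + (2700.0/2)×0.17×£122.30 = £1,860,965.17.
EOQ at £119.30 = 473.9 < 8200, so use break Q=8200: TC = 14,980×£119.30 + (14,980/8200.0)×152 + (8200.0/2)×0.17×£119.30 = £1,870,543.78.
Lowest total cost is £1,852,298.20 at Q = 466.7.

Q* ≈ 467 pumps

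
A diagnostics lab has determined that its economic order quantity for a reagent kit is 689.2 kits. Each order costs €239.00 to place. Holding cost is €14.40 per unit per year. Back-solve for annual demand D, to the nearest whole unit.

D ≈ 14,310 kits per year

The basic EOQ model gives Q* = √(2DS/H); rearrange for the unknown.
From Q* = √(2DS/H): D = Q*²H / (2S) = 689.2² × 14.4 / (2 × 239) = 14309.522.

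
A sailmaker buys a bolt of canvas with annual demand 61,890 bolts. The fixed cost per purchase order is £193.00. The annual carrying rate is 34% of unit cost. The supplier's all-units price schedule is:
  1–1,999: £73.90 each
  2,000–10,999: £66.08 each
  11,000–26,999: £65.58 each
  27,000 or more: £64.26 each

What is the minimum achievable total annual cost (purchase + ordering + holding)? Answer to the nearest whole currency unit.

Holding cost per unit per year at price C is H = 0.34·C.
Candidates are each tier's EOQ (if it falls in that tier) and each price-break quantity.
EOQ at £73.90 = 975.1 (feasible in tier 1): TC = 61,890×£73.90 + (61,890/975.1)×193 + (975.1/2)×0.34×£73.90 = £4,598,170.97.
EOQ at £66.08 = 1031.2 < 2000, so use break Q=2000: TC = 61,890×£66.08 + (61,890/2000.0)×193 + (2000.0/2)×0.34×£66.08 = £4,118,130.78.
EOQ at £65.58 = 1035.1 < 11000, so use break Q=11000: TC = 61,890×£65.58 + (61,890/11000.0)×193 + (11000.0/2)×0.34×£65.58 = £4,182,466.69.
EOQ at £64.26 = 1045.7 < 27000, so use break Q=27000: TC = 61,890×£64.26 + (61,890/27000.0)×193 + (27000.0/2)×0.34×£64.26 = £4,272,447.20.
Lowest total cost among the candidates is at Q = 2000.0.

TC* ≈ £4,118,131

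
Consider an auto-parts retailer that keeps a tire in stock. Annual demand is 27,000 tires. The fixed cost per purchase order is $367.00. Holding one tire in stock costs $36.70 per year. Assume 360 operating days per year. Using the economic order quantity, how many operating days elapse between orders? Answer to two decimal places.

T ≈ 9.80 days

The optimal lot size = √(2DS/H) = √(2 × 27,000 × 367 / 36.7) ≈ 734.85.
Cycle time = Q*/D × 360 = 734.85 / 27,000 × 360 ≈ 9.798 days.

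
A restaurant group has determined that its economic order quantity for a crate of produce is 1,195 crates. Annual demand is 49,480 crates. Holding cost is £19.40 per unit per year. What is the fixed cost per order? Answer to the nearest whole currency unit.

S ≈ £280

Invert the EOQ relation Q*² = 2DS/H.
From Q* = √(2DS/H): S = Q*²H / (2D) = 1,195² × 19.4 / (2 × 49,480) = 279.9483.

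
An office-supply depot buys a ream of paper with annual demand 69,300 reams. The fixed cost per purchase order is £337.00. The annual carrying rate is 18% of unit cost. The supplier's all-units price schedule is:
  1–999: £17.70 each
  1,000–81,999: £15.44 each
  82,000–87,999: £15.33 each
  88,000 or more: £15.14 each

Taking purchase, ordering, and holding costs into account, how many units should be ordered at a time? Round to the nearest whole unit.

Holding cost per unit per year at price C is H = 0.18·C.
Evaluate total cost at each tier's feasible EOQ or, if the EOQ is below the tier, at the tier's minimum quantity.
Tier 1 (£17.70): EOQ = 3828.9 exceeds tier's upper bound 999, so this tier is dominated.
EOQ at £15.44 = 4099.6 (feasible in tier 2): TC = 69,300×£15.44 + (69,300/4099.6)×337 + (4099.6/2)×0.18×£15.44 = £1,081,385.48.
EOQ at £15.33 = 4114.2 < 82000, so use break Q=82000: TC = 69,300×£15.33 + (69,300/82000.0)×337 + (82000.0/2)×0.18×£15.33 = £1,175,789.21.
EOQ at £15.14 = 4140.0 < 88000, so use break Q=88000: TC = 69,300×£15.14 + (69,300/88000.0)×337 + (88000.0/2)×0.18×£15.14 = £1,169,376.19.
Lowest total cost is £1,081,385.48 at Q = 4099.6.

Q* ≈ 4,100 reams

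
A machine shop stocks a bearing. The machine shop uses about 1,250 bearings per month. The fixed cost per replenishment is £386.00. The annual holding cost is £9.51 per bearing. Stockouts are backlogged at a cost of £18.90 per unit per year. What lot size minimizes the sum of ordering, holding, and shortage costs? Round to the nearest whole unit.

Q* ≈ 1,353 bearings

Annual demand D = 1,250 × 12 = 15,000.
With planned backorders, Q* = √(2DS/H) · √((H+B)/B).
√(2DS/H) = √(2 × 15,000 × 386 / 9.51) = 1103.479.
√((H+B)/B) = √((9.51+18.9)/18.9) = 1.2260.
Q* ≈ 1352.909.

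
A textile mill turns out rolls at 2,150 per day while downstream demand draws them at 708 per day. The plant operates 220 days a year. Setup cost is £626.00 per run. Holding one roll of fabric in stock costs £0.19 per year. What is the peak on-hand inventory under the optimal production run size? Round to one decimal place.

I_max ≈ 26,237.2 rolls

Annual demand D = 708 × 220 = 155,760.
Production build-up factor (1 − d/p) = 1 − 708/2,150 = 0.6707.
Q* = √(2DS / (H(1 − d/p))) = √(2 × 155,760 × 626 / (0.19 × 0.6707)).
= √(195,011,520 / 0.1274) ≈ 39119.197.
Maximum inventory = Q*(1 − d/p) = 39119.197 × 0.6707 ≈ 26237.155.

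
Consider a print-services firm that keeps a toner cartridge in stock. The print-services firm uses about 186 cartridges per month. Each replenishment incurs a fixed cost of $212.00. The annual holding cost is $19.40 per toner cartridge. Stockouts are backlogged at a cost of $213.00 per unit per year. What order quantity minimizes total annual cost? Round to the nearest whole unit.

Annual demand D = 186 × 12 = 2,232.
With planned backorders, Q* = √(2DS/H) · √((H+B)/B).
√(2DS/H) = √(2 × 2,232 × 212 / 19.4) = 220.866.
√((H+B)/B) = √((19.4+213)/213) = 1.0445.
Q* ≈ 230.705.

Q* ≈ 231 cartridges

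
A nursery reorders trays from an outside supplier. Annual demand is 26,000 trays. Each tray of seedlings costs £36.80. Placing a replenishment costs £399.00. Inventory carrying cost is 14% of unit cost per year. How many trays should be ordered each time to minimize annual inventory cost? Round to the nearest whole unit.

Q* ≈ 2,007 trays

Holding cost H = 0.14 × £36.80 = £5.1520 per unit per year.
EOQ = √(2DS / H) = √(2 × 26,000 × 399 / 5.152).
= √(20,748,000 / 5.152) = √4,027,173.913 ≈ 2006.782.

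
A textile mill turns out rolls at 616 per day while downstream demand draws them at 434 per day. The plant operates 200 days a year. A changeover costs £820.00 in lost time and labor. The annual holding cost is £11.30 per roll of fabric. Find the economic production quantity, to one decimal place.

Q* ≈ 6,529.8 rolls

Annual demand D = 434 × 200 = 86,800.
Production build-up factor (1 − d/p) = 1 − 434/616 = 0.2955.
Q* = √(2DS / (H(1 − d/p))) = √(2 × 86,800 × 820 / (11.3 × 0.2955)).
= √(142,352,000 / 3.3386) ≈ 6529.760.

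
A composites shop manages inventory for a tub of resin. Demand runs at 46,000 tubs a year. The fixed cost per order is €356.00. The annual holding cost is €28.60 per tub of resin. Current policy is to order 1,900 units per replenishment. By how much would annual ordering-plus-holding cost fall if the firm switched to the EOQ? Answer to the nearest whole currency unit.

EOQ = √(2DS/H) = √(2 × 46,000 × 356 / 28.6) ≈ 1070.13.
Cost at Q* = (D/Q*)S + (Q*/2)H = √(2DSH) ≈ €30,605.67.
Cost at Q = 1,900: (46,000/1,900)×356 + (1,900/2)×28.6 = €8,618.95 + €27,170.00 = €35,788.95.
Excess = €35,788.95 − €30,605.67 = €5,183.27.

Extra cost ≈ €5,183 per year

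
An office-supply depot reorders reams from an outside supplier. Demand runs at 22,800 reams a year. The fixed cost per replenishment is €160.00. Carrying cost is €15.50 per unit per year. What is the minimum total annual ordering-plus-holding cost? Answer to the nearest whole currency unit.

TC* ≈ €10,634

Q* = √(2DS/H) = √(2 × 22,800 × 160 / 15.5) ≈ 686.08.
At Q*, ordering cost (D/Q*)S equals holding cost (Q*/2)H, each = √(DSH/2).
Minimum total = √(2DSH) = √(2 × 22,800 × 160 × 15.5) ≈ 10634.284.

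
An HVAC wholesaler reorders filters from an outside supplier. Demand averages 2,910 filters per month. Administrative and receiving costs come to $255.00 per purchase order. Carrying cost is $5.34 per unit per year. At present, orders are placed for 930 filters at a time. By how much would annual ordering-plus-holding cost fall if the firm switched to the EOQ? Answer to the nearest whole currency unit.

Extra cost ≈ $2,306 per year

Annual demand D = 2,910 × 12 = 34,920.
EOQ = √(2DS/H) = √(2 × 34,920 × 255 / 5.34) ≈ 1826.21.
Cost at Q* = (D/Q*)S + (Q*/2)H = √(2DSH) ≈ $9,751.98.
Cost at Q = 930: (34,920/930)×255 + (930/2)×5.34 = $9,574.84 + $2,483.10 = $12,057.94.
Excess = $12,057.94 − $9,751.98 = $2,305.96.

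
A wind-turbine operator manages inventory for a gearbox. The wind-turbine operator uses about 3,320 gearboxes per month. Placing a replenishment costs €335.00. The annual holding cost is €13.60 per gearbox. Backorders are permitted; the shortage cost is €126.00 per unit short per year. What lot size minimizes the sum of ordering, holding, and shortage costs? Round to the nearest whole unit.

Annual demand D = 3,320 × 12 = 39,840.
With planned backorders, Q* = √(2DS/H) · √((H+B)/B).
√(2DS/H) = √(2 × 39,840 × 335 / 13.6) = 1400.966.
√((H+B)/B) = √((13.6+126)/126) = 1.0526.
Q* ≈ 1474.637.

Q* ≈ 1,475 gearboxes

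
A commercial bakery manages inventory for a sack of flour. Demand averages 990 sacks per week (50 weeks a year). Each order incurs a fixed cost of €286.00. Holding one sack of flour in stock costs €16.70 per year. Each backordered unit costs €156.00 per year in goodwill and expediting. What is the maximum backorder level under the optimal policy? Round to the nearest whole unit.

Annual demand D = 990 × 50 = 49,500.
With planned backorders, Q* = √(2DS/H) · √((H+B)/B).
√(2DS/H) = √(2 × 49,500 × 286 / 16.7) = 1302.094.
√((H+B)/B) = √((16.7+156)/156) = 1.0522.
Q* ≈ 1370.018.
S* = Q* · H/(H+B) = 1370.018 × 16.7/172.7 ≈ 132.480.

S* ≈ 132 sacks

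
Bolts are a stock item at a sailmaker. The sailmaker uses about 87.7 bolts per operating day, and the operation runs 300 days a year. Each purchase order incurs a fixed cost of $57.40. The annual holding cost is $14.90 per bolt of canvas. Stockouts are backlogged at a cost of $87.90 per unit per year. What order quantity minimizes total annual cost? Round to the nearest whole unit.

Annual demand D = 87.7 × 300 = 26,310.
With planned backorders, Q* = √(2DS/H) · √((H+B)/B).
√(2DS/H) = √(2 × 26,310 × 57.4 / 14.9) = 450.234.
√((H+B)/B) = √((14.9+87.9)/87.9) = 1.0814.
Q* ≈ 486.901.

Q* ≈ 487 bolts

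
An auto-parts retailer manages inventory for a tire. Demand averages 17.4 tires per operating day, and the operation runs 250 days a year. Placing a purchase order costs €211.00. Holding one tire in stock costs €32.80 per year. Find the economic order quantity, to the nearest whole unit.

Annual demand D = 17.4 × 250 = 4,350.
EOQ = √(2DS / H) = √(2 × 4,350 × 211 / 32.8).
= √(1,835,700 / 32.8) = √55,966.4634 ≈ 236.572.

Q* ≈ 237 tires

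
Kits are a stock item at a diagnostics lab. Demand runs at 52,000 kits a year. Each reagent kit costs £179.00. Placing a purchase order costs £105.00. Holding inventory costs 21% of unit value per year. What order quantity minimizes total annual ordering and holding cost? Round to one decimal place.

Holding cost H = 0.21 × £179.00 = £37.5900 per unit per year.
EOQ = √(2DS / H) = √(2 × 52,000 × 105 / 37.59).
= √(10,920,000 / 37.59) = √290,502.7933 ≈ 538.983.

Q* ≈ 539.0 kits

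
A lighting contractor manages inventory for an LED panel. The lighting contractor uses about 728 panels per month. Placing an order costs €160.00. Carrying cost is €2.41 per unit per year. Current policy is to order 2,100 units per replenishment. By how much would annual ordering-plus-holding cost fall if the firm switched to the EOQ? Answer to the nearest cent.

Extra cost ≈ €600.49 per year

Annual demand D = 728 × 12 = 8,736.
EOQ = √(2DS/H) = √(2 × 8,736 × 160 / 2.41) ≈ 1077.02.
Cost at Q* = (D/Q*)S + (Q*/2)H = √(2DSH) ≈ €2,595.61.
Cost at Q = 2,100: (8,736/2,100)×160 + (2,100/2)×2.41 = €665.60 + €2,530.50 = €3,196.10.
Excess = €3,196.10 − €2,595.61 = €600.49.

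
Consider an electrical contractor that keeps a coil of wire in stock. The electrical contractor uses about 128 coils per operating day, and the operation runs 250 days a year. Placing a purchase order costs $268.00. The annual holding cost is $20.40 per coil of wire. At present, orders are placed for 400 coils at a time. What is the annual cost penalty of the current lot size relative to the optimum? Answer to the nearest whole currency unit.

Extra cost ≈ $6,814 per year

Annual demand D = 128 × 250 = 32,000.
EOQ = √(2DS/H) = √(2 × 32,000 × 268 / 20.4) ≈ 916.94.
Cost at Q* = (D/Q*)S + (Q*/2)H = √(2DSH) ≈ $18,705.64.
Cost at Q = 400: (32,000/400)×268 + (400/2)×20.4 = $21,440.00 + $4,080.00 = $25,520.00.
Excess = $25,520.00 − $18,705.64 = $6,814.36.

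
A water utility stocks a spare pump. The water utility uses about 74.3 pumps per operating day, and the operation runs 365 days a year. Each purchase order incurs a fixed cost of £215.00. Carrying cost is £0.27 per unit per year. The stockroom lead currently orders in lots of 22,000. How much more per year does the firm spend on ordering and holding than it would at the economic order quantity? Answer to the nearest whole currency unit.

Annual demand D = 74.3 × 365 = 27,119.5.
EOQ = √(2DS/H) = √(2 × 27,119.5 × 215 / 0.27) ≈ 6571.93.
Cost at Q* = (D/Q*)S + (Q*/2)H = √(2DSH) ≈ £1,774.42.
Cost at Q = 22,000: (27,119.5/22,000)×215 + (22,000/2)×0.27 = £265.03 + £2,970.00 = £3,235.03.
Excess = £3,235.03 − £1,774.42 = £1,460.61.

Extra cost ≈ £1,461 per year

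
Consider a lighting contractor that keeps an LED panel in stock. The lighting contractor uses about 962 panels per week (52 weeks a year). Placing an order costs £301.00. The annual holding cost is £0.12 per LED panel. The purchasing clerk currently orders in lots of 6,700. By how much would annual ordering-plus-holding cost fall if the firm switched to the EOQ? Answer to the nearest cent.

Annual demand D = 962 × 52 = 50,024.
EOQ = √(2DS/H) = √(2 × 50,024 × 301 / 0.12) ≈ 15841.52.
Cost at Q* = (D/Q*)S + (Q*/2)H = √(2DSH) ≈ £1,900.98.
Cost at Q = 6,700: (50,024/6,700)×301 + (6,700/2)×0.12 = £2,247.35 + £402.00 = £2,649.35.
Excess = £2,649.35 − £1,900.98 = £748.36.

Extra cost ≈ £748.36 per year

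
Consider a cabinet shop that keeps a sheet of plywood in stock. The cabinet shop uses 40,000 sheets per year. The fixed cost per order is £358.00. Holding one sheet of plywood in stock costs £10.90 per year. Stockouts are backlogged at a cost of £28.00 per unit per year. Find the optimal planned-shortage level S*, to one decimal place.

With planned backorders, Q* = √(2DS/H) · √((H+B)/B).
√(2DS/H) = √(2 × 40,000 × 358 / 10.9) = 1620.964.
√((H+B)/B) = √((10.9+28)/28) = 1.1787.
Q* ≈ 1910.597.
S* = Q* · H/(H+B) = 1910.597 × 10.9/38.9 ≈ 535.360.

S* ≈ 535.4 sheets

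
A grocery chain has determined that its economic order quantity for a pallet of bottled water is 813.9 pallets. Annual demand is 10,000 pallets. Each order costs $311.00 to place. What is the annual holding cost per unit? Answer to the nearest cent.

The basic EOQ model gives Q* = √(2DS/H); rearrange for the unknown.
From Q* = √(2DS/H): H = 2DS / Q*² = 2 × 10,000 × 311 / 813.9² = 9.3896.

H ≈ $9.39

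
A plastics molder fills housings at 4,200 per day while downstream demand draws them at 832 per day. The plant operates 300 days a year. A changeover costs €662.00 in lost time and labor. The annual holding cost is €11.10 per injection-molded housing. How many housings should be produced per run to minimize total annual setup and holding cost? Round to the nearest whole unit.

Annual demand D = 832 × 300 = 249,600.
Production build-up factor (1 − d/p) = 1 − 832/4,200 = 0.8019.
Q* = √(2DS / (H(1 − d/p))) = √(2 × 249,600 × 662 / (11.1 × 0.8019)).
= √(330,470,400 / 8.9011) ≈ 6093.171.

Q* ≈ 6,093 housings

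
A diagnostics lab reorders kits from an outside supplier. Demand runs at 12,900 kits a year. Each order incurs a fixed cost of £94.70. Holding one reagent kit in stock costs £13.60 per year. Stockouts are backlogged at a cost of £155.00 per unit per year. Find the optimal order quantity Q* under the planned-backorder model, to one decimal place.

Q* ≈ 442.1 kits

With planned backorders, Q* = √(2DS/H) · √((H+B)/B).
√(2DS/H) = √(2 × 12,900 × 94.7 / 13.6) = 423.853.
√((H+B)/B) = √((13.6+155)/155) = 1.0429.
Q* ≈ 442.057.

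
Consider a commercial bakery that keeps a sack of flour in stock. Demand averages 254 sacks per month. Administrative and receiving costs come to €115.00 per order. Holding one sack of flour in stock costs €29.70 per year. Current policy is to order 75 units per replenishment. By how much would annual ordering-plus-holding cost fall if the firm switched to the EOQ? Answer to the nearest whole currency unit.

Extra cost ≈ €1,224 per year

Annual demand D = 254 × 12 = 3,048.
EOQ = √(2DS/H) = √(2 × 3,048 × 115 / 29.7) ≈ 153.64.
Cost at Q* = (D/Q*)S + (Q*/2)H = √(2DSH) ≈ €4,562.99.
Cost at Q = 75: (3,048/75)×115 + (75/2)×29.7 = €4,673.60 + €1,113.75 = €5,787.35.
Excess = €5,787.35 − €4,562.99 = €1,224.36.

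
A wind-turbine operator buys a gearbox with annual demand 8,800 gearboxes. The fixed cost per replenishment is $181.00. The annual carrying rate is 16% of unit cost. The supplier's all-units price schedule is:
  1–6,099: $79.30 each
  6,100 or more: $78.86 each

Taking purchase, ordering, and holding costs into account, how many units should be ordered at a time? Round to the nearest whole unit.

Holding cost per unit per year at price C is H = 0.16·C.
For each price level, check whether its EOQ is feasible; otherwise the best quantity at that price is the breakpoint.
EOQ at $79.30 = 501.1 (feasible in tier 1): TC = 8,800×$79.30 + (8,800/501.1)×181 + (501.1/2)×0.16×$79.30 = $704,197.59.
EOQ at $78.86 = 502.5 < 6100, so use break Q=6100: TC = 8,800×$78.86 + (8,800/6100.0)×181 + (6100.0/2)×0.16×$78.86 = $732,712.79.
Lowest total cost is $704,197.59 at Q = 501.1.

Q* ≈ 501 gearboxes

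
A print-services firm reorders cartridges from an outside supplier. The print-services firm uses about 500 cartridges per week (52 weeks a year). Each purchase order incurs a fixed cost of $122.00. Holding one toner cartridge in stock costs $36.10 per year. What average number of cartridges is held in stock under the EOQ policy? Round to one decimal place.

Average inventory ≈ 209.6 cartridges

Annual demand D = 500 × 52 = 26,000.
The optimal lot size = √(2DS/H) = √(2 × 26,000 × 122 / 36.1) ≈ 419.21.
Average inventory = Q*/2 ≈ 419.21 / 2 = 209.603.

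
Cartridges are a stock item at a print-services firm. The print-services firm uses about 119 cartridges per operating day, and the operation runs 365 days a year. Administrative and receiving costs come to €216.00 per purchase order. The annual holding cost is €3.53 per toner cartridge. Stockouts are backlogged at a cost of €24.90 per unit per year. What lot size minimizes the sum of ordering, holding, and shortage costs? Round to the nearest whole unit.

Annual demand D = 119 × 365 = 43,435.
With planned backorders, Q* = √(2DS/H) · √((H+B)/B).
√(2DS/H) = √(2 × 43,435 × 216 / 3.53) = 2305.549.
√((H+B)/B) = √((3.53+24.9)/24.9) = 1.0685.
Q* ≈ 2463.560.

Q* ≈ 2,464 cartridges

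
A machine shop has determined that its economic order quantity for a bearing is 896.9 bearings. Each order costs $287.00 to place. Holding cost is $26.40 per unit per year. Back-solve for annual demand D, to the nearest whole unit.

D ≈ 36,998 bearings per year

Squaring Q* = √(2DS/H) gives Q*² = 2DS/H.
From Q* = √(2DS/H): D = Q*²H / (2S) = 896.9² × 26.4 / (2 × 287) = 36998.156.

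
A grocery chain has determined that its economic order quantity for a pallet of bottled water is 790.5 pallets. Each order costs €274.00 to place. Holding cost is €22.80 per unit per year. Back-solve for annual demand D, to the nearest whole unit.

The basic EOQ model gives Q* = √(2DS/H); rearrange for the unknown.
From Q* = √(2DS/H): D = Q*²H / (2S) = 790.5² × 22.8 / (2 × 274) = 25999.083.

D ≈ 25,999 pallets per year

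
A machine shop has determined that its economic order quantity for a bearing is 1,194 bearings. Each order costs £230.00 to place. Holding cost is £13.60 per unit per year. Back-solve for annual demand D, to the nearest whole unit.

D ≈ 42,149 bearings per year

The basic EOQ model gives Q* = √(2DS/H); rearrange for the unknown.
From Q* = √(2DS/H): D = Q*²H / (2S) = 1,194² × 13.6 / (2 × 230) = 42149.238.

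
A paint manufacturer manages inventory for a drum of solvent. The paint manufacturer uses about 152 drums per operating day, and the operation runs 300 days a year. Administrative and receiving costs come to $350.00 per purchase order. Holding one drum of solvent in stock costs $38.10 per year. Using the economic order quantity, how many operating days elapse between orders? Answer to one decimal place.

T ≈ 6.0 days

Annual demand D = 152 × 300 = 45,600.
The optimal lot size = √(2DS/H) = √(2 × 45,600 × 350 / 38.1) ≈ 915.31.
Cycle time = Q*/D × 300 = 915.31 / 45,600 × 300 ≈ 6.022 days.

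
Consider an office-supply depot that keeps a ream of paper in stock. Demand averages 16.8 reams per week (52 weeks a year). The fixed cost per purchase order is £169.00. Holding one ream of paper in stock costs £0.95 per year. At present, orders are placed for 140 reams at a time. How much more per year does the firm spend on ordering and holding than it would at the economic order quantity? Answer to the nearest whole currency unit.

Extra cost ≈ £591 per year

Annual demand D = 16.8 × 52 = 873.6.
EOQ = √(2DS/H) = √(2 × 873.6 × 169 / 0.95) ≈ 557.51.
Cost at Q* = (D/Q*)S + (Q*/2)H = √(2DSH) ≈ £529.63.
Cost at Q = 140: (873.6/140)×169 + (140/2)×0.95 = £1,054.56 + £66.50 = £1,121.06.
Excess = £1,121.06 − £529.63 = £591.43.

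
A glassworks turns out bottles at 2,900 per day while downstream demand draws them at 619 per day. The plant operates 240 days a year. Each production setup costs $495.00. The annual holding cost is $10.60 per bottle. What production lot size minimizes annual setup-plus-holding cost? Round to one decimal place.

Annual demand D = 619 × 240 = 148,560.
Production build-up factor (1 − d/p) = 1 − 619/2,900 = 0.7866.
Q* = √(2DS / (H(1 − d/p))) = √(2 × 148,560 × 495 / (10.6 × 0.7866)).
= √(147,074,400 / 8.3374) ≈ 4200.026.

Q* ≈ 4,200.0 bottles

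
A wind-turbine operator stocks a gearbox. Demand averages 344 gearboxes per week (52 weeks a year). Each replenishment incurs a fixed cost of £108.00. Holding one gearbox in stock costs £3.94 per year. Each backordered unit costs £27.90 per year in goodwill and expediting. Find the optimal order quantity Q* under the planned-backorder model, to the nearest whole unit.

Annual demand D = 344 × 52 = 17,888.
With planned backorders, Q* = √(2DS/H) · √((H+B)/B).
√(2DS/H) = √(2 × 17,888 × 108 / 3.94) = 990.284.
√((H+B)/B) = √((3.94+27.9)/27.9) = 1.0683.
Q* ≈ 1057.899.

Q* ≈ 1,058 gearboxes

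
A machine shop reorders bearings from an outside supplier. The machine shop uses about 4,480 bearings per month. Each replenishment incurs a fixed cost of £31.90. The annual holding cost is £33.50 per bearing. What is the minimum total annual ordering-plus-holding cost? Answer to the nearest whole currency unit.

Annual demand D = 4,480 × 12 = 53,760.
The optimal lot size = √(2DS/H) = √(2 × 53,760 × 31.9 / 33.5) ≈ 319.98.
At Q*, ordering cost (D/Q*)S equals holding cost (Q*/2)H, each = √(DSH/2).
Minimum total = √(2DSH) = √(2 × 53,760 × 31.9 × 33.5) ≈ 10719.200.

TC* ≈ £10,719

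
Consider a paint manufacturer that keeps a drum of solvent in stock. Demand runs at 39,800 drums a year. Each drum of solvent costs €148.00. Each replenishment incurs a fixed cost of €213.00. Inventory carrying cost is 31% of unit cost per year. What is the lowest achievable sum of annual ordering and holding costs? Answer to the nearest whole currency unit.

TC* ≈ €27,891

Holding cost H = 0.31 × €148.00 = €45.8800 per unit per year.
The optimal lot size = √(2DS/H) = √(2 × 39,800 × 213 / 45.88) ≈ 607.90.
At Q*, ordering cost (D/Q*)S equals holding cost (Q*/2)H, each = √(DSH/2).
Minimum total = √(2DSH) = √(2 × 39,800 × 213 × 45.88) ≈ 27890.612.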